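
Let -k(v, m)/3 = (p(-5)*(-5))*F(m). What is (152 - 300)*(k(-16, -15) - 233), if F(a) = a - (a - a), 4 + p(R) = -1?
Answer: -132016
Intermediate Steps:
p(R) = -5 (p(R) = -4 - 1 = -5)
F(a) = a (F(a) = a - 1*0 = a + 0 = a)
k(v, m) = -75*m (k(v, m) = -3*(-5*(-5))*m = -75*m)
(152 - 300)*(k(-16, -15) - 233) = (152 - 300)*(-75*(-15) - 233) = -148*(1125 - 233) = -148*892 = -132016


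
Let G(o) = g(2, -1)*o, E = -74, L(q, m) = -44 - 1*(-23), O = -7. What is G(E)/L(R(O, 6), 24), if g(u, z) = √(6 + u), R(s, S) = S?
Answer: 148*√2/21 ≈ 9.9668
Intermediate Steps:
L(q, m) = -21 (L(q, m) = -44 + 23 = -21)
G(o) = 2*o*√2 (G(o) = √(6 + 2)*o = √8*o = (2*√2)*o = 2*o*√2)
G(E)/L(R(O, 6), 24) = (2*(-74)*√2)/(-21) = -148*√2*(-1/21) = 148*√2/21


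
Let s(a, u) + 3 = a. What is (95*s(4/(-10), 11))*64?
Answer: -20672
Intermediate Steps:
s(a, u) = -3 + a
(95*s(4/(-10), 11))*64 = (95*(-3 + 4/(-10)))*64 = (95*(-3 + 4*(-⅒)))*64 = (95*(-3 - ⅖))*64 = (95*(-17/5))*64 = -323*64 = -20672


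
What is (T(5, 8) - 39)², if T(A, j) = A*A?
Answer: 196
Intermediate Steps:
T(A, j) = A²
(T(5, 8) - 39)² = (5² - 39)² = (25 - 39)² = (-14)² = 196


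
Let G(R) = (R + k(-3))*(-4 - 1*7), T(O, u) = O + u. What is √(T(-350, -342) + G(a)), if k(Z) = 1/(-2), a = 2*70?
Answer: I*√8906/2 ≈ 47.186*I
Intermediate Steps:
a = 140
k(Z) = -½
G(R) = 11/2 - 11*R (G(R) = (R - ½)*(-4 - 1*7) = (-½ + R)*(-4 - 7) = (-½ + R)*(-11) = 11/2 - 11*R)
√(T(-350, -342) + G(a)) = √((-350 - 342) + (11/2 - 11*140)) = √(-692 + (11/2 - 1540)) = √(-692 - 3069/2) = √(-4453/2) = I*√8906/2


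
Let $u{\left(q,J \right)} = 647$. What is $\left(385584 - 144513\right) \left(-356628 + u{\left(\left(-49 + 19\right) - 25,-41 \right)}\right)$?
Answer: $-85816695651$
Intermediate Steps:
$\left(385584 - 144513\right) \left(-356628 + u{\left(\left(-49 + 19\right) - 25,-41 \right)}\right) = \left(385584 - 144513\right) \left(-356628 + 647\right) = 241071 \left(-355981\right) = -85816695651$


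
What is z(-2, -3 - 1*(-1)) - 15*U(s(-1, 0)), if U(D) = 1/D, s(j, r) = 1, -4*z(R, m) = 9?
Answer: -69/4 ≈ -17.250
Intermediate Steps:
z(R, m) = -9/4 (z(R, m) = -1/4*9 = -9/4)
z(-2, -3 - 1*(-1)) - 15*U(s(-1, 0)) = -9/4 - 15/1 = -9/4 - 15*1 = -9/4 - 15 = -69/4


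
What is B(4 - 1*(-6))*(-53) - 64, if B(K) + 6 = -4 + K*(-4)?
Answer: 2586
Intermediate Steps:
B(K) = -10 - 4*K (B(K) = -6 + (-4 + K*(-4)) = -6 + (-4 - 4*K) = -10 - 4*K)
B(4 - 1*(-6))*(-53) - 64 = (-10 - 4*(4 - 1*(-6)))*(-53) - 64 = (-10 - 4*(4 + 6))*(-53) - 64 = (-10 - 4*10)*(-53) - 64 = (-10 - 40)*(-53) - 64 = -50*(-53) - 64 = 2650 - 64 = 2586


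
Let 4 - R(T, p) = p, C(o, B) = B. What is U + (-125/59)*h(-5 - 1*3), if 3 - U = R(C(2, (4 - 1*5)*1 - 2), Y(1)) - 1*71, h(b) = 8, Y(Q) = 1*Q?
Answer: 3189/59 ≈ 54.051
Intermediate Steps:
Y(Q) = Q
R(T, p) = 4 - p
U = 71 (U = 3 - ((4 - 1*1) - 1*71) = 3 - ((4 - 1) - 71) = 3 - (3 - 71) = 3 - 1*(-68) = 3 + 68 = 71)
U + (-125/59)*h(-5 - 1*3) = 71 - 125/59*8 = 71 - 1000/59 = 3189/59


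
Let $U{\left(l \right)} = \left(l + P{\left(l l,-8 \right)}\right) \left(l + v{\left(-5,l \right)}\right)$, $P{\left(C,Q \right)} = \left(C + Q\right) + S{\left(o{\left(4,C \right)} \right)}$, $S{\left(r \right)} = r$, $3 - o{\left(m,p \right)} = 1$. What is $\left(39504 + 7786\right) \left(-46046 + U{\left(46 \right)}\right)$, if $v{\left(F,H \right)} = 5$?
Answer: $3022303900$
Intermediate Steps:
$o{\left(m,p \right)} = 2$ ($o{\left(m,p \right)} = 3 - 1 = 2$)
$P{\left(C,Q \right)} = 2 + C + Q$ ($P{\left(C,Q \right)} = \left(C + Q\right) + 2 = 2 + C + Q$)
$U{\left(l \right)} = \left(5 + l\right) \left(-6 + l + l^{2}\right)$ ($U{\left(l \right)} = \left(l + \left(2 + l l - 8\right)\right) \left(l + 5\right) = \left(l + \left(2 + l^{2} - 8\right)\right) \left(5 + l\right) = \left(l + \left(-6 + l^{2}\right)\right) \left(5 + l\right) = \left(-6 + l + l^{2}\right) \left(5 + l\right) = \left(5 + l\right) \left(-6 + l + l^{2}\right)$)
$\left(39504 + 7786\right) \left(-46046 + U{\left(46 \right)}\right) = \left(39504 + 7786\right) \left(-46046 + \left(-30 + 46^{3} - 46 + 6 \cdot 46^{2}\right)\right) = 47290 \left(-46046 + \left(-30 + 97336 - 46 + 6 \cdot 2116\right)\right) = 47290 \left(-46046 + \left(-30 + 97336 - 46 + 12696\right)\right) = 47290 \left(-46046 + 109956\right) = 47290 \cdot 63910 = 3022303900$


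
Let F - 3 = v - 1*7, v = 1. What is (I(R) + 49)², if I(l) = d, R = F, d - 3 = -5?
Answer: 2209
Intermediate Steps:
F = -3 (F = 3 + (1 - 1*7) = 3 + (1 - 7) = 3 - 6 = -3)
d = -2 (d = 3 - 5 = -2)
R = -3
I(l) = -2
(I(R) + 49)² = (-2 + 49)² = 47² = 2209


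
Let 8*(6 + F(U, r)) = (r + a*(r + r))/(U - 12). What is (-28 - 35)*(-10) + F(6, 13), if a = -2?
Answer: 9997/16 ≈ 624.81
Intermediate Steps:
F(U, r) = -6 - 3*r/(8*(-12 + U)) (F(U, r) = -6 + ((r - 2*(r + r))/(U - 12))/8 = -6 + ((r - 4*r)/(-12 + U))/8 = -6 + ((-3*r)/(-12 + U))/8 = -6 + (-3*r/(-12 + U))/8 = -6 - 3*r/(8*(-12 + U)))
(-28 - 35)*(-10) + F(6, 13) = (-28 - 35)*(-10) + 3*(192 - 1*13 - 16*6)/(8*(-12 + 6)) = -63*(-10) + (3/8)*(192 - 13 - 96)/(-6) = 630 + (3/8)*(-1/6)*83 = 630 - 83/16 = 9997/16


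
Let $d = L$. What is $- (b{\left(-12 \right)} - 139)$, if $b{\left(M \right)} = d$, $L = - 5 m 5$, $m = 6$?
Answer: $289$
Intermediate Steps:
$L = -150$ ($L = \left(-5\right) 6 \cdot 5 = \left(-30\right) 5 = -150$)
$d = -150$
$b{\left(M \right)} = -150$
$- (b{\left(-12 \right)} - 139) = - (-150 - 139) = \left(-1\right) \left(-289\right) = 289$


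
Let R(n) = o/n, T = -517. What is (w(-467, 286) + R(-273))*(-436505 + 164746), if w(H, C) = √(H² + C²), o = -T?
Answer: 140499403/273 - 271759*√299885 ≈ -1.4831e+8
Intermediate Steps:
o = 517 (o = -1*(-517) = 517)
R(n) = 517/n
w(H, C) = √(C² + H²)
(w(-467, 286) + R(-273))*(-436505 + 164746) = (√(286² + (-467)²) + 517/(-273))*(-436505 + 164746) = (√(81796 + 218089) + 517*(-1/273))*(-271759) = (√299885 - 517/273)*(-271759) = (-517/273 + √299885)*(-271759) = 140499403/273 - 271759*√299885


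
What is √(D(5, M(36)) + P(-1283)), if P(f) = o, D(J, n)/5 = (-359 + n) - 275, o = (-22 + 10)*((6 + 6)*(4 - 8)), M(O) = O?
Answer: I*√2414 ≈ 49.132*I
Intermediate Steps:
o = 576 (o = -144*(-4) = -12*(-48) = 576)
D(J, n) = -3170 + 5*n (D(J, n) = 5*((-359 + n) - 275) = 5*(-634 + n) = -3170 + 5*n)
P(f) = 576
√(D(5, M(36)) + P(-1283)) = √((-3170 + 5*36) + 576) = √((-3170 + 180) + 576) = √(-2990 + 576) = √(-2414) = I*√2414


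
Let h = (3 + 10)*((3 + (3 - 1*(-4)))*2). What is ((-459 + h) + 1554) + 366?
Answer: 1721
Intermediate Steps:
h = 260 (h = 13*((3 + (3 + 4))*2) = 13*((3 + 7)*2) = 13*(10*2) = 13*20 = 260)
((-459 + h) + 1554) + 366 = ((-459 + 260) + 1554) + 366 = (-199 + 1554) + 366 = 1355 + 366 = 1721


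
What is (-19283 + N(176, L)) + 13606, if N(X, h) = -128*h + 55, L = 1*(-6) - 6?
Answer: -4086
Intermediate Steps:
L = -12 (L = -6 - 6 = -12)
N(X, h) = 55 - 128*h
(-19283 + N(176, L)) + 13606 = (-19283 + (55 - 128*(-12))) + 13606 = (-19283 + (55 + 1536)) + 13606 = (-19283 + 1591) + 13606 = -17692 + 13606 = -4086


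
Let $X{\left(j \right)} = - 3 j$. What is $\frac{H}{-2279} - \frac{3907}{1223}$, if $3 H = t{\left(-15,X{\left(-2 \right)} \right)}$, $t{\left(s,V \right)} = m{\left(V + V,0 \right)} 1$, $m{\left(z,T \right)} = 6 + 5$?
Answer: $- \frac{26725612}{8361651} \approx -3.1962$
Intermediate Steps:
$m{\left(z,T \right)} = 11$
$t{\left(s,V \right)} = 11$ ($t{\left(s,V \right)} = 11 \cdot 1 = 11$)
$H = \frac{11}{3}$ ($H = \frac{1}{3} \cdot 11 = \frac{11}{3} \approx 3.6667$)
$\frac{H}{-2279} - \frac{3907}{1223} = \frac{11}{3 \left(-2279\right)} - \frac{3907}{1223} = \frac{11}{3} \left(- \frac{1}{2279}\right) - \frac{3907}{1223} = - \frac{11}{6837} - \frac{3907}{1223} = - \frac{26725612}{8361651}$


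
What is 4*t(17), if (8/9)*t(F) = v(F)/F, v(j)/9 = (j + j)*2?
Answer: 162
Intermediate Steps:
v(j) = 36*j (v(j) = 9*((j + j)*2) = 9*((2*j)*2) = 9*(4*j) = 36*j)
t(F) = 81/2 (t(F) = 9*((36*F)/F)/8 = (9/8)*36 = 81/2)
4*t(17) = 4*(81/2) = 162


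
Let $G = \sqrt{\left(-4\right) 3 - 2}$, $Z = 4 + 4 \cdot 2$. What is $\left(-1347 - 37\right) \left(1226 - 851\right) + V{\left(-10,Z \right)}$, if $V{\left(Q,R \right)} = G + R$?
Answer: $-518988 + i \sqrt{14} \approx -5.1899 \cdot 10^{5} + 3.7417 i$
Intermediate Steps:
$Z = 12$ ($Z = 4 + 8 = 12$)
$G = i \sqrt{14}$ ($G = \sqrt{-12 - 2} = \sqrt{-14} = i \sqrt{14} \approx 3.7417 i$)
$V{\left(Q,R \right)} = R + i \sqrt{14}$ ($V{\left(Q,R \right)} = i \sqrt{14} + R = R + i \sqrt{14}$)
$\left(-1347 - 37\right) \left(1226 - 851\right) + V{\left(-10,Z \right)} = \left(-1347 - 37\right) \left(1226 - 851\right) + \left(12 + i \sqrt{14}\right) = \left(-1384\right) 375 + \left(12 + i \sqrt{14}\right) = -519000 + \left(12 + i \sqrt{14}\right) = -518988 + i \sqrt{14}$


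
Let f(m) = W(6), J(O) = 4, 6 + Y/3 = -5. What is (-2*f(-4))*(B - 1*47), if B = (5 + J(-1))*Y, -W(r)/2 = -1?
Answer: 1376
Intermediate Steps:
Y = -33 (Y = -18 + 3*(-5) = -18 - 15 = -33)
W(r) = 2 (W(r) = -2*(-1) = 2)
f(m) = 2
B = -297 (B = (5 + 4)*(-33) = 9*(-33) = -297)
(-2*f(-4))*(B - 1*47) = (-2*2)*(-297 - 1*47) = -4*(-297 - 47) = -4*(-344) = 1376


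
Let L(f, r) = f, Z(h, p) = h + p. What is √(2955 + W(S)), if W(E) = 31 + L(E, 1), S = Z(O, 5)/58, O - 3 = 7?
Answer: √10045774/58 ≈ 54.647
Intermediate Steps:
O = 10 (O = 3 + 7 = 10)
S = 15/58 (S = (10 + 5)/58 = 15*(1/58) = 15/58 ≈ 0.25862)
W(E) = 31 + E
√(2955 + W(S)) = √(2955 + (31 + 15/58)) = √(2955 + 1813/58) = √(173203/58) = √10045774/58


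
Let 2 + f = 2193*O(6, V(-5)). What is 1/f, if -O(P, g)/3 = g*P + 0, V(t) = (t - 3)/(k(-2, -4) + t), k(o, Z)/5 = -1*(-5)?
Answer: 5/78938 ≈ 6.3341e-5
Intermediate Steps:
k(o, Z) = 25 (k(o, Z) = 5*(-1*(-5)) = 5*5 = 25)
V(t) = (-3 + t)/(25 + t) (V(t) = (t - 3)/(25 + t) = (-3 + t)/(25 + t))
O(P, g) = -3*P*g (O(P, g) = -3*(g*P + 0) = -3*(P*g + 0) = -3*P*g)
f = 78938/5 (f = -2 + 2193*(-3*6*(-3 - 5)/(25 - 5)) = -2 + 2193*(-3*6*-8/20) = -2 + 2193*(-3*6*(1/20)*(-8)) = -2 + 2193*(-3*6*(-2/5)) = -2 + 2193*(36/5) = -2 + 78948/5 = 78938/5 ≈ 15788.)
1/f = 1/(78938/5) = 5/78938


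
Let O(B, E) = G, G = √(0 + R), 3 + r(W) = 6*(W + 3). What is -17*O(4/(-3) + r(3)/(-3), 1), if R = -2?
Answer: -17*I*√2 ≈ -24.042*I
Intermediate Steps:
r(W) = 15 + 6*W (r(W) = -3 + 6*(W + 3) = -3 + 6*(3 + W) = -3 + (18 + 6*W) = 15 + 6*W)
G = I*√2 (G = √(0 - 2) = √(-2) = I*√2 ≈ 1.4142*I)
O(B, E) = I*√2
-17*O(4/(-3) + r(3)/(-3), 1) = -17*I*√2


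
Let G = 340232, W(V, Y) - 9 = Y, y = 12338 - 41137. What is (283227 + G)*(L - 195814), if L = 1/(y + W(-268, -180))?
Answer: -3536715558758679/28970 ≈ -1.2208e+11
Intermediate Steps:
y = -28799
W(V, Y) = 9 + Y
L = -1/28970 (L = 1/(-28799 + (9 - 180)) = 1/(-28799 - 171) = 1/(-28970) = -1/28970 ≈ -3.4518e-5)
(283227 + G)*(L - 195814) = (283227 + 340232)*(-1/28970 - 195814) = 623459*(-5672731581/28970) = -3536715558758679/28970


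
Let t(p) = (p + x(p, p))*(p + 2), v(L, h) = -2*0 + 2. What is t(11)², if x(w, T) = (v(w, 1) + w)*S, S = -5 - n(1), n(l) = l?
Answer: 758641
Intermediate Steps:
v(L, h) = 2 (v(L, h) = 0 + 2 = 2)
S = -6 (S = -5 - 1*1 = -5 - 1 = -6)
x(w, T) = -12 - 6*w (x(w, T) = (2 + w)*(-6) = -12 - 6*w)
t(p) = (-12 - 5*p)*(2 + p) (t(p) = (p + (-12 - 6*p))*(p + 2) = (-12 - 5*p)*(2 + p))
t(11)² = (-24 - 22*11 - 5*11²)² = (-24 - 242 - 5*121)² = (-24 - 242 - 605)² = (-871)² = 758641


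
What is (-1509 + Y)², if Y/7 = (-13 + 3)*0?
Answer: 2277081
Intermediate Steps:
Y = 0 (Y = 7*((-13 + 3)*0) = 7*(-10*0) = 7*0 = 0)
(-1509 + Y)² = (-1509 + 0)² = (-1509)² = 2277081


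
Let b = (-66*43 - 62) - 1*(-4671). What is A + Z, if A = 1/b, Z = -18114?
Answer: -32079893/1771 ≈ -18114.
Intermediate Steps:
b = 1771 (b = (-2838 - 62) + 4671 = -2900 + 4671 = 1771)
A = 1/1771 ≈ 0.00056465
A + Z = 1/1771 - 18114 = -32079893/1771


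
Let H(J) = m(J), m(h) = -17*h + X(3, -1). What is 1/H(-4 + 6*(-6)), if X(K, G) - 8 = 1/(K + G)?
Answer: 2/1377 ≈ 0.0014524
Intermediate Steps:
X(K, G) = 8 + 1/(G + K) (X(K, G) = 8 + 1/(K + G) = 8 + 1/(G + K))
m(h) = 17/2 - 17*h (m(h) = -17*h + (1 + 8*(-1) + 8*3)/(-1 + 3) = -17*h + (1 - 8 + 24)/2 = -17*h + (½)*17 = -17*h + 17/2 = 17/2 - 17*h)
H(J) = 17/2 - 17*J
1/H(-4 + 6*(-6)) = 1/(17/2 - 17*(-4 + 6*(-6))) = 1/(17/2 - 17*(-4 - 36)) = 1/(17/2 - 17*(-40)) = 1/(17/2 + 680) = 1/(1377/2) = 2/1377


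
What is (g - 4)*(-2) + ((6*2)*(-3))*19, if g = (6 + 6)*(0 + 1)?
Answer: -700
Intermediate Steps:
g = 12 (g = 12*1 = 12)
(g - 4)*(-2) + ((6*2)*(-3))*19 = (12 - 4)*(-2) + ((6*2)*(-3))*19 = 8*(-2) + (12*(-3))*19 = -16 - 36*19 = -16 - 684 = -700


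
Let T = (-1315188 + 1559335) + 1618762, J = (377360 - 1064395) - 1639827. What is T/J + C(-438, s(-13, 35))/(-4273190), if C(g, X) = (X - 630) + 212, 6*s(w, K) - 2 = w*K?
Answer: -7959415803313/9943123429780 ≈ -0.80049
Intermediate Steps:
s(w, K) = 1/3 + K*w/6 (s(w, K) = 1/3 + (w*K)/6 = 1/3 + (K*w)/6 = 1/3 + K*w/6)
C(g, X) = -418 + X (C(g, X) = (-630 + X) + 212 = -418 + X)
J = -2326862 (J = -687035 - 1639827 = -2326862)
T = 1862909 (T = 244147 + 1618762 = 1862909)
T/J + C(-438, s(-13, 35))/(-4273190) = 1862909/(-2326862) + (-418 + (1/3 + (1/6)*35*(-13)))/(-4273190) = 1862909*(-1/2326862) + (-418 + (1/3 - 455/6))*(-1/4273190) = -1862909/2326862 + (-418 - 151/2)*(-1/4273190) = -1862909/2326862 - 987/2*(-1/4273190) = -1862909/2326862 + 987/8546380 = -7959415803313/9943123429780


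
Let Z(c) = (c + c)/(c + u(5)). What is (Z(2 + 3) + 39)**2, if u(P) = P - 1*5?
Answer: 1681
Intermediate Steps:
u(P) = -5 + P (u(P) = P - 5 = -5 + P)
Z(c) = 2 (Z(c) = (c + c)/(c + (-5 + 5)) = (2*c)/(c + 0) = (2*c)/c = 2)
(Z(2 + 3) + 39)**2 = (2 + 39)**2 = 41**2 = 1681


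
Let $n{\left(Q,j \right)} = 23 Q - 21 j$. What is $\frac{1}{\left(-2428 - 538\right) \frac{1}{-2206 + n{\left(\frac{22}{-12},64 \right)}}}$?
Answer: $\frac{21553}{17796} \approx 1.2111$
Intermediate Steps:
$n{\left(Q,j \right)} = - 21 j + 23 Q$
$\frac{1}{\left(-2428 - 538\right) \frac{1}{-2206 + n{\left(\frac{22}{-12},64 \right)}}} = \frac{1}{\left(-2428 - 538\right) \frac{1}{-2206 + \left(\left(-21\right) 64 + 23 \frac{22}{-12}\right)}} = \frac{1}{\left(-2966\right) \frac{1}{-2206 - \left(1344 - 23 \cdot 22 \left(- \frac{1}{12}\right)\right)}} = \frac{1}{\left(-2966\right) \frac{1}{-2206 + \left(-1344 + 23 \left(- \frac{11}{6}\right)\right)}} = \frac{1}{\left(-2966\right) \frac{1}{-2206 - \frac{8317}{6}}} = \frac{1}{\left(-2966\right) \frac{1}{- \frac{21553}{6}}} = \frac{1}{\left(-2966\right) \left(- \frac{6}{21553}\right)} = \frac{1}{\frac{17796}{21553}} = \frac{21553}{17796}$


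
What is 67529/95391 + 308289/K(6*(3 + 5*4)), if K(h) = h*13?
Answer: 9843047675/57043818 ≈ 172.55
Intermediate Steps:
K(h) = 13*h
67529/95391 + 308289/K(6*(3 + 5*4)) = 67529/95391 + 308289/((13*(6*(3 + 5*4)))) = 67529*(1/95391) + 308289/((13*(6*(3 + 20)))) = 67529/95391 + 308289/((13*(6*23))) = 67529/95391 + 308289/((13*138)) = 67529/95391 + 308289/1794 = 67529/95391 + 308289*(1/1794) = 67529/95391 + 102763/598 = 9843047675/57043818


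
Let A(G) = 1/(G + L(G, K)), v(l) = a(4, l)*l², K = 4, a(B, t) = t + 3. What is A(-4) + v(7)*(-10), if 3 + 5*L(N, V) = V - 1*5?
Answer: -117605/24 ≈ -4900.2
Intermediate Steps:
a(B, t) = 3 + t
v(l) = l²*(3 + l) (v(l) = (3 + l)*l² = l²*(3 + l))
L(N, V) = -8/5 + V/5 (L(N, V) = -⅗ + (V - 1*5)/5 = -⅗ + (V - 5)/5 = -⅗ + (-5 + V)/5 = -⅗ + (-1 + V/5) = -8/5 + V/5)
A(G) = 1/(-⅘ + G) (A(G) = 1/(G + (-8/5 + (⅕)*4)) = 1/(G + (-8/5 + ⅘)) = 1/(G - ⅘) = 1/(-⅘ + G))
A(-4) + v(7)*(-10) = 5/(-4 + 5*(-4)) + (7²*(3 + 7))*(-10) = 5/(-4 - 20) + (49*10)*(-10) = 5/(-24) + 490*(-10) = 5*(-1/24) - 4900 = -5/24 - 4900 = -117605/24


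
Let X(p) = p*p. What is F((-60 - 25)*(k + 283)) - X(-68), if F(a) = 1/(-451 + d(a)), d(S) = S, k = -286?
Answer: -906305/196 ≈ -4624.0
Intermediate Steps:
X(p) = p²
F(a) = 1/(-451 + a)
F((-60 - 25)*(k + 283)) - X(-68) = 1/(-451 + (-60 - 25)*(-286 + 283)) - 1*(-68)² = 1/(-451 - 85*(-3)) - 1*4624 = 1/(-451 + 255) - 4624 = 1/(-196) - 4624 = -1/196 - 4624 = -906305/196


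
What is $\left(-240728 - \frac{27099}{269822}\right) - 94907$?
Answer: $- \frac{90561734069}{269822} \approx -3.3564 \cdot 10^{5}$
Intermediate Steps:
$\left(-240728 - \frac{27099}{269822}\right) - 94907 = - \frac{64953737515}{269822} - 94907 = - \frac{90561734069}{269822}$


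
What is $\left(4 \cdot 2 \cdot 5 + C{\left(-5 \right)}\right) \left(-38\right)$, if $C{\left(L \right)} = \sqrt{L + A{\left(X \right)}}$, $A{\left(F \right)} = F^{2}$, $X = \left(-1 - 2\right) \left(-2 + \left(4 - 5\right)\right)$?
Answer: $-1520 - 76 \sqrt{19} \approx -1851.3$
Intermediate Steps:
$X = 9$ ($X = - 3 \left(-2 + \left(4 - 5\right)\right) = - 3 \left(-2 - 1\right) = \left(-3\right) \left(-3\right) = 9$)
$C{\left(L \right)} = \sqrt{81 + L}$ ($C{\left(L \right)} = \sqrt{L + 9^{2}} = \sqrt{L + 81} = \sqrt{81 + L}$)
$\left(4 \cdot 2 \cdot 5 + C{\left(-5 \right)}\right) \left(-38\right) = \left(4 \cdot 2 \cdot 5 + \sqrt{81 - 5}\right) \left(-38\right) = \left(8 \cdot 5 + \sqrt{76}\right) \left(-38\right) = \left(40 + 2 \sqrt{19}\right) \left(-38\right) = -1520 - 76 \sqrt{19}$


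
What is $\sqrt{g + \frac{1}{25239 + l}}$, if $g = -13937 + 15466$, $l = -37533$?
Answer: $\frac{5 \sqrt{1027096766}}{4098} \approx 39.102$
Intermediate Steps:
$g = 1529$
$\sqrt{g + \frac{1}{25239 + l}} = \sqrt{1529 + \frac{1}{25239 - 37533}} = \sqrt{1529 + \frac{1}{-12294}} = \sqrt{1529 - \frac{1}{12294}} = \sqrt{\frac{18797525}{12294}} = \frac{5 \sqrt{1027096766}}{4098}$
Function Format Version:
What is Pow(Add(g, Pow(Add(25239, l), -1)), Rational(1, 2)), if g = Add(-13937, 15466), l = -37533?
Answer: Mul(Rational(5, 4098), Pow(1027096766, Rational(1, 2))) ≈ 39.102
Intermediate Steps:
g = 1529
Pow(Add(g, Pow(Add(25239, l), -1)), Rational(1, 2)) = Pow(Add(1529, Pow(Add(25239, -37533), -1)), Rational(1, 2)) = Pow(Add(1529, Pow(-12294, -1)), Rational(1, 2)) = Pow(Add(1529, Rational(-1, 12294)), Rational(1, 2)) = Pow(Rational(18797525, 12294), Rational(1, 2)) = Mul(Rational(5, 4098), Pow(1027096766, Rational(1, 2)))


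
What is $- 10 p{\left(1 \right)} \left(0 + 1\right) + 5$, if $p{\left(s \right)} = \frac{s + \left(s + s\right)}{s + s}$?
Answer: $-10$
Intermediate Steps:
$p{\left(s \right)} = \frac{3}{2}$ ($p{\left(s \right)} = \frac{s + 2 s}{2 s} = 3 s \frac{1}{2 s} = \frac{3}{2}$)
$- 10 p{\left(1 \right)} \left(0 + 1\right) + 5 = - 10 \frac{3 \left(0 + 1\right)}{2} + 5 = - 10 \cdot \frac{3}{2} \cdot 1 + 5 = \left(-10\right) \frac{3}{2} + 5 = -15 + 5 = -10$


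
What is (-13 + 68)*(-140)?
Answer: -7700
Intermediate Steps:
(-13 + 68)*(-140) = 55*(-140) = -7700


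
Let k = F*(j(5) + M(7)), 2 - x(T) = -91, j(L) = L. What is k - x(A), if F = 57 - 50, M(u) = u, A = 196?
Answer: -9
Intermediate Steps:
x(T) = 93 (x(T) = 2 - 1*(-91) = 2 + 91 = 93)
F = 7
k = 84 (k = 7*(5 + 7) = 7*12 = 84)
k - x(A) = 84 - 1*93 = 84 - 93 = -9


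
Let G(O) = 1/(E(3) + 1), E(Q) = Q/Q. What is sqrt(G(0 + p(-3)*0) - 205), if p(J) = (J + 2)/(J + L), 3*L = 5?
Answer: I*sqrt(818)/2 ≈ 14.3*I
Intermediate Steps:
L = 5/3 (L = (1/3)*5 = 5/3 ≈ 1.6667)
E(Q) = 1
p(J) = (2 + J)/(5/3 + J) (p(J) = (J + 2)/(J + 5/3) = (2 + J)/(5/3 + J))
G(O) = 1/2 (G(O) = 1/(1 + 1) = 1/2)
sqrt(G(0 + p(-3)*0) - 205) = sqrt(1/2 - 205) = sqrt(-409/2) = I*sqrt(818)/2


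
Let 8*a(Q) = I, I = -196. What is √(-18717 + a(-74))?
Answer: I*√74966/2 ≈ 136.9*I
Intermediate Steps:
a(Q) = -49/2 (a(Q) = (⅛)*(-196) = -49/2)
√(-18717 + a(-74)) = √(-18717 - 49/2) = √(-37483/2) = I*√74966/2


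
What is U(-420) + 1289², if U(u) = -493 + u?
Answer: 1660608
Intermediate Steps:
U(-420) + 1289² = (-493 - 420) + 1289² = -913 + 1661521 = 1660608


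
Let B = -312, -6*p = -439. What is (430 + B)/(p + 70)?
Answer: 708/859 ≈ 0.82421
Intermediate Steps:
p = 439/6 (p = -⅙*(-439) = 439/6 ≈ 73.167)
(430 + B)/(p + 70) = (430 - 312)/(439/6 + 70) = 118/(859/6) = 118*(6/859) = 708/859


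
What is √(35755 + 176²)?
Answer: √66731 ≈ 258.32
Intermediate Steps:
√(35755 + 176²) = √(35755 + 30976) = √66731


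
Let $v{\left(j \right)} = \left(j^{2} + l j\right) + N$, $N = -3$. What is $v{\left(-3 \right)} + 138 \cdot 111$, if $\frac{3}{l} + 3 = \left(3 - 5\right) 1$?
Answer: $\frac{76629}{5} \approx 15326.0$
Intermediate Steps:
$l = - \frac{3}{5}$ ($l = \frac{3}{-3 + \left(3 - 5\right) 1} = \frac{3}{-3 - 2} = \frac{3}{-5} = 3 \left(- \frac{1}{5}\right) = - \frac{3}{5} \approx -0.6$)
$v{\left(j \right)} = -3 + j^{2} - \frac{3 j}{5}$ ($v{\left(j \right)} = \left(j^{2} - \frac{3 j}{5}\right) - 3 = -3 + j^{2} - \frac{3 j}{5}$)
$v{\left(-3 \right)} + 138 \cdot 111 = \left(-3 + \left(-3\right)^{2} - - \frac{9}{5}\right) + 138 \cdot 111 = \left(-3 + 9 + \frac{9}{5}\right) + 15318 = \frac{39}{5} + 15318 = \frac{76629}{5}$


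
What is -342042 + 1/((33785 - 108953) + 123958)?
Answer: -16688229179/48790 ≈ -3.4204e+5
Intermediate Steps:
-342042 + 1/((33785 - 108953) + 123958) = -342042 + 1/(-75168 + 123958) = -342042 + 1/48790 = -16688229179/48790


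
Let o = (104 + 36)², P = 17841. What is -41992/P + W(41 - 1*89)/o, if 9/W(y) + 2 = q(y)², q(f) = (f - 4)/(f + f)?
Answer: -50571497084/21483686175 ≈ -2.3540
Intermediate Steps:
q(f) = (-4 + f)/(2*f) (q(f) = (-4 + f)/((2*f)) = (-4 + f)*(1/(2*f)) = (-4 + f)/(2*f))
W(y) = 9/(-2 + (-4 + y)²/(4*y²)) (W(y) = 9/(-2 + ((-4 + y)/(2*y))²) = 9/(-2 + (-4 + y)²/(4*y²)))
o = 19600 (o = 140² = 19600)
-41992/P + W(41 - 1*89)/o = -41992/17841 + (36*(41 - 1*89)²/((-4 + (41 - 1*89))² - 8*(41 - 1*89)²))/19600 = -41992*1/17841 + (36*(41 - 89)²/((-4 + (41 - 89))² - 8*(41 - 89)²))*(1/19600) = -41992/17841 + (36*(-48)²/((-4 - 48)² - 8*(-48)²))*(1/19600) = -41992/17841 + (36*2304/((-52)² - 8*2304))*(1/19600) = -41992/17841 + (36*2304/(2704 - 18432))*(1/19600) = -41992/17841 + (36*2304/(-15728))*(1/19600) = -41992/17841 + (36*2304*(-1/15728))*(1/19600) = -41992/17841 - 5184/983*1/19600 = -41992/17841 - 324/1204175 = -50571497084/21483686175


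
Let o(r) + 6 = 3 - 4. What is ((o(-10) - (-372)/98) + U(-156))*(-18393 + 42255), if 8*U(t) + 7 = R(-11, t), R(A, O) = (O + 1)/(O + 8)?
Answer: -2732879067/29008 ≈ -94211.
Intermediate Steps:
R(A, O) = (1 + O)/(8 + O)
U(t) = -7/8 + (1 + t)/(8*(8 + t)) (U(t) = -7/8 + ((1 + t)/(8 + t))/8 = -7/8 + (1 + t)/(8*(8 + t)))
o(r) = -7 (o(r) = -6 + (3 - 4) = -6 - 1 = -7)
((o(-10) - (-372)/98) + U(-156))*(-18393 + 42255) = ((-7 - (-372)/98) + (-55 - 6*(-156))/(8*(8 - 156)))*(-18393 + 42255) = ((-7 - (-372)/98) + (1/8)*(-55 + 936)/(-148))*23862 = ((-7 - 93*(-2/49)) + (1/8)*(-1/148)*881)*23862 = ((-7 + 186/49) - 881/1184)*23862 = (-157/49 - 881/1184)*23862 = -229057/58016*23862 = -2732879067/29008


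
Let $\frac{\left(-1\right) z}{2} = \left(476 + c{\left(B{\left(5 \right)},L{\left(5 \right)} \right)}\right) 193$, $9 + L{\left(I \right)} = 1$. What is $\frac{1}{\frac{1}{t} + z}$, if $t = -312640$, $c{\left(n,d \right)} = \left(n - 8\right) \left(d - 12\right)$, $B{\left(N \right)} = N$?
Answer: $- \frac{312640}{64683965441} \approx -4.8333 \cdot 10^{-6}$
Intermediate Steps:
$L{\left(I \right)} = -8$ ($L{\left(I \right)} = -9 + 1 = -8$)
$c{\left(n,d \right)} = \left(-12 + d\right) \left(-8 + n\right)$ ($c{\left(n,d \right)} = \left(-8 + n\right) \left(-12 + d\right) = \left(-12 + d\right) \left(-8 + n\right)$)
$z = -206896$ ($z = - 2 \left(476 - -60\right) 193 = - 2 \left(476 + \left(96 - 60 + 64 - 40\right)\right) 193 = - 2 \left(476 + 60\right) 193 = - 2 \cdot 536 \cdot 193 = \left(-2\right) 103448 = -206896$)
$\frac{1}{\frac{1}{t} + z} = \frac{1}{\frac{1}{-312640} - 206896} = \frac{1}{- \frac{1}{312640} - 206896} = \frac{1}{- \frac{64683965441}{312640}} = - \frac{312640}{64683965441}$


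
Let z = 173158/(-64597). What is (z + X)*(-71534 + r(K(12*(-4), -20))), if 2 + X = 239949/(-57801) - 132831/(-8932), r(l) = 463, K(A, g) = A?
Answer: -4766865312781779/11105575868 ≈ -4.2923e+5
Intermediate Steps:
X = 1500661033/172092844 (X = -2 + (239949/(-57801) - 132831/(-8932)) = -2 + (239949*(-1/57801) - 132831*(-1/8932)) = -2 + (-79983/19267 + 132831/8932) = -2 + 1844846721/172092844 = 1500661033/172092844 ≈ 8.7201)
z = -173158/64597 (z = 173158*(-1/64597) = -173158/64597 ≈ -2.6806)
(z + X)*(-71534 + r(K(12*(-4), -20))) = (-173158/64597 + 1500661033/172092844)*(-71534 + 463) = (67138948067349/11116681443868)*(-71071) = -4766865312781779/11105575868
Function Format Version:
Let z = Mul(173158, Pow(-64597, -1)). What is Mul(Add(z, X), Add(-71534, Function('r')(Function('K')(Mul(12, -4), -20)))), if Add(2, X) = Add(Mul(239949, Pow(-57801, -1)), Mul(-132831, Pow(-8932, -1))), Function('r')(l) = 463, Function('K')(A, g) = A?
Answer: Rational(-4766865312781779, 11105575868) ≈ -4.2923e+5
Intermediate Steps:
X = Rational(1500661033, 172092844) (X = Add(-2, Add(Mul(239949, Pow(-57801, -1)), Mul(-132831, Pow(-8932, -1)))) = Add(-2, Add(Mul(239949, Rational(-1, 57801)), Mul(-132831, Rational(-1, 8932)))) = Add(-2, Add(Rational(-79983, 19267), Rational(132831, 8932))) = Add(-2, Rational(1844846721, 172092844)) = Rational(1500661033, 172092844) ≈ 8.7201)
z = Rational(-173158, 64597) (z = Mul(173158, Rational(-1, 64597)) = Rational(-173158, 64597) ≈ -2.6806)
Mul(Add(z, X), Add(-71534, Function('r')(Function('K')(Mul(12, -4), -20)))) = Mul(Add(Rational(-173158, 64597), Rational(1500661033, 172092844)), Add(-71534, 463)) = Mul(Rational(67138948067349, 11116681443868), -71071) = Rational(-4766865312781779, 11105575868)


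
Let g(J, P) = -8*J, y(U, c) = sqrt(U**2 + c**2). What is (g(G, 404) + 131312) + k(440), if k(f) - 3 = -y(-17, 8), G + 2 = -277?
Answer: 133547 - sqrt(353) ≈ 1.3353e+5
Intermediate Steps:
G = -279 (G = -2 - 277 = -279)
k(f) = 3 - sqrt(353) (k(f) = 3 - sqrt((-17)**2 + 8**2) = 3 - sqrt(289 + 64) = 3 - sqrt(353))
(g(G, 404) + 131312) + k(440) = (-8*(-279) + 131312) + (3 - sqrt(353)) = (2232 + 131312) + (3 - sqrt(353)) = 133544 + (3 - sqrt(353)) = 133547 - sqrt(353)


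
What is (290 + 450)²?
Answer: 547600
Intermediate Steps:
(290 + 450)² = 740² = 547600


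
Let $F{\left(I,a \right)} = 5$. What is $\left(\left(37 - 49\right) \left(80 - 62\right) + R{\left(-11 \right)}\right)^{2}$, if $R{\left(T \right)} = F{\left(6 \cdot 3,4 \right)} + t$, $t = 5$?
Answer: $42436$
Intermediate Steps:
$R{\left(T \right)} = 10$ ($R{\left(T \right)} = 5 + 5 = 10$)
$\left(\left(37 - 49\right) \left(80 - 62\right) + R{\left(-11 \right)}\right)^{2} = \left(\left(37 - 49\right) \left(80 - 62\right) + 10\right)^{2} = \left(\left(-12\right) 18 + 10\right)^{2} = \left(-216 + 10\right)^{2} = \left(-206\right)^{2} = 42436$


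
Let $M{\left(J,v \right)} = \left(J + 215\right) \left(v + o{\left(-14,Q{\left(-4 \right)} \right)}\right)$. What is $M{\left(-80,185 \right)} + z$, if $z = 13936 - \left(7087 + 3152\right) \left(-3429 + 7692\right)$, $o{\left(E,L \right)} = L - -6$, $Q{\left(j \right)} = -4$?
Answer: $-43609676$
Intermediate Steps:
$o{\left(E,L \right)} = 6 + L$ ($o{\left(E,L \right)} = L + 6 = 6 + L$)
$M{\left(J,v \right)} = \left(2 + v\right) \left(215 + J\right)$ ($M{\left(J,v \right)} = \left(J + 215\right) \left(v + \left(6 - 4\right)\right) = \left(215 + J\right) \left(v + 2\right) = \left(215 + J\right) \left(2 + v\right) = \left(2 + v\right) \left(215 + J\right)$)
$z = -43634921$ ($z = 13936 - 10239 \cdot 4263 = 13936 - 43648857 = -43634921$)
$M{\left(-80,185 \right)} + z = \left(430 + 2 \left(-80\right) + 215 \cdot 185 - 14800\right) - 43634921 = \left(430 - 160 + 39775 - 14800\right) - 43634921 = 25245 - 43634921 = -43609676$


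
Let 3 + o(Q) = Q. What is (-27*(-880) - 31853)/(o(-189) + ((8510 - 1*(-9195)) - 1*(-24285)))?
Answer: -8093/41798 ≈ -0.19362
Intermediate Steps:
o(Q) = -3 + Q
(-27*(-880) - 31853)/(o(-189) + ((8510 - 1*(-9195)) - 1*(-24285))) = (-27*(-880) - 31853)/((-3 - 189) + ((8510 - 1*(-9195)) - 1*(-24285))) = (23760 - 31853)/(-192 + ((8510 + 9195) + 24285)) = -8093/(-192 + (17705 + 24285)) = -8093/(-192 + 41990) = -8093/41798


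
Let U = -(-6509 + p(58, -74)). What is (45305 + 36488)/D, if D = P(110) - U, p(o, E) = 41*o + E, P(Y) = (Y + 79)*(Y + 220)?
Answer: 81793/58165 ≈ 1.4062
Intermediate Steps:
P(Y) = (79 + Y)*(220 + Y)
p(o, E) = E + 41*o
U = 4205 (U = -(-6509 + (-74 + 41*58)) = -(-6509 + (-74 + 2378)) = -(-6509 + 2304) = -1*(-4205) = 4205)
D = 58165 (D = (17380 + 110² + 299*110) - 1*4205 = (17380 + 12100 + 32890) - 4205 = 62370 - 4205 = 58165)
(45305 + 36488)/D = (45305 + 36488)/58165 = 81793*(1/58165) = 81793/58165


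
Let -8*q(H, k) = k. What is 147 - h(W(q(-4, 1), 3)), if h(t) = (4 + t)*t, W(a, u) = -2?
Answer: 151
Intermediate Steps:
q(H, k) = -k/8
h(t) = t*(4 + t)
147 - h(W(q(-4, 1), 3)) = 147 - (-2)*(4 - 2) = 147 - (-2)*2 = 147 - 1*(-4) = 147 + 4 = 151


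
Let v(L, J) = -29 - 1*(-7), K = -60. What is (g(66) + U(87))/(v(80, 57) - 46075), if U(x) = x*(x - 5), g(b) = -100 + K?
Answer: -6974/46097 ≈ -0.15129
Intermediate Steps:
v(L, J) = -22 (v(L, J) = -29 + 7 = -22)
g(b) = -160 (g(b) = -100 - 60 = -160)
U(x) = x*(-5 + x)
(g(66) + U(87))/(v(80, 57) - 46075) = (-160 + 87*(-5 + 87))/(-22 - 46075) = (-160 + 87*82)/(-46097) = (-160 + 7134)*(-1/46097) = 6974*(-1/46097) = -6974/46097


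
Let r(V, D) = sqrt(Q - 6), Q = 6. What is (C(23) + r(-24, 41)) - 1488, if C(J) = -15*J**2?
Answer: -9423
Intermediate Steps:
r(V, D) = 0 (r(V, D) = sqrt(6 - 6) = sqrt(0) = 0)
(C(23) + r(-24, 41)) - 1488 = (-15*23**2 + 0) - 1488 = (-15*529 + 0) - 1488 = (-7935 + 0) - 1488 = -7935 - 1488 = -9423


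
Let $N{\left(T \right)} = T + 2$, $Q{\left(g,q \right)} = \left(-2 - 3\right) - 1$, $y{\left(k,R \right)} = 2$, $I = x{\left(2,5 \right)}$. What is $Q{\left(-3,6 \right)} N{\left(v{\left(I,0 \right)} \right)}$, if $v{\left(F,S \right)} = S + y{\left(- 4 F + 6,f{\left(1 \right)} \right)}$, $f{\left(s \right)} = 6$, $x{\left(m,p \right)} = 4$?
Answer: $-24$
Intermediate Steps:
$I = 4$
$Q{\left(g,q \right)} = -6$ ($Q{\left(g,q \right)} = -5 - 1 = -6$)
$v{\left(F,S \right)} = 2 + S$ ($v{\left(F,S \right)} = S + 2 = 2 + S$)
$N{\left(T \right)} = 2 + T$
$Q{\left(-3,6 \right)} N{\left(v{\left(I,0 \right)} \right)} = - 6 \left(2 + \left(2 + 0\right)\right) = - 6 \left(2 + 2\right) = \left(-6\right) 4 = -24$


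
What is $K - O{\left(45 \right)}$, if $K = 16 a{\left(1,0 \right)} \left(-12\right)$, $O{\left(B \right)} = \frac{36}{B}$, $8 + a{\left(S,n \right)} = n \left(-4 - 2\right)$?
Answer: $\frac{7676}{5} \approx 1535.2$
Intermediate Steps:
$a{\left(S,n \right)} = -8 - 6 n$ ($a{\left(S,n \right)} = -8 + n \left(-4 - 2\right) = -8 + n \left(-6\right) = -8 - 6 n$)
$K = 1536$ ($K = 16 \left(-8 - 0\right) \left(-12\right) = 16 \left(-8 + 0\right) \left(-12\right) = 16 \left(-8\right) \left(-12\right) = \left(-128\right) \left(-12\right) = 1536$)
$K - O{\left(45 \right)} = 1536 - \frac{36}{45} = 1536 - 36 \cdot \frac{1}{45} = 1536 - \frac{4}{5} = \frac{7676}{5}$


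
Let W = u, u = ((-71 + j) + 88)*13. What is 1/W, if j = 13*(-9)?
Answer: -1/1300 ≈ -0.00076923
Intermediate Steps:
j = -117
u = -1300 (u = ((-71 - 117) + 88)*13 = (-188 + 88)*13 = -100*13 = -1300)
W = -1300
1/W = 1/(-1300) = -1/1300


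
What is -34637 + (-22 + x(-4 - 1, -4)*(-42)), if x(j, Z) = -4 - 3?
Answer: -34365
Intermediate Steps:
x(j, Z) = -7
-34637 + (-22 + x(-4 - 1, -4)*(-42)) = -34637 + (-22 - 7*(-42)) = -34637 + (-22 + 294) = -34637 + 272 = -34365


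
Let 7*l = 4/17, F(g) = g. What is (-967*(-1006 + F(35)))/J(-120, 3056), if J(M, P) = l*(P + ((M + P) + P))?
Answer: 111735883/36192 ≈ 3087.3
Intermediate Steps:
l = 4/119 (l = (4/17)/7 = (4*(1/17))/7 = (⅐)*(4/17) = 4/119 ≈ 0.033613)
J(M, P) = 4*M/119 + 12*P/119 (J(M, P) = 4*(P + ((M + P) + P))/119 = 4*(P + (M + 2*P))/119 = 4*(M + 3*P)/119 = 4*M/119 + 12*P/119)
(-967*(-1006 + F(35)))/J(-120, 3056) = (-967*(-1006 + 35))/((4/119)*(-120) + (12/119)*3056) = (-967*(-971))/(-480/119 + 36672/119) = 938957/(36192/119) = 938957*(119/36192) = 111735883/36192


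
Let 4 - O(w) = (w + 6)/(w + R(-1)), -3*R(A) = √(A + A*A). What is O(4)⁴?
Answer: 81/16 ≈ 5.0625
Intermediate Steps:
R(A) = -√(A + A²)/3 (R(A) = -√(A + A*A)/3 = -√(A + A²)/3)
O(w) = 4 - (6 + w)/w (O(w) = 4 - (w + 6)/(w - I*√(1 - 1)/3) = 4 - (6 + w)/(w - √(-1*0)/3) = 4 - (6 + w)/(w - √0/3) = 4 - (6 + w)/(w - ⅓*0) = 4 - (6 + w)/(w + 0) = 4 - (6 + w)/w)
O(4)⁴ = (3 - 6/4)⁴ = (3 - 6*¼)⁴ = (3 - 3/2)⁴ = (3/2)⁴ = 81/16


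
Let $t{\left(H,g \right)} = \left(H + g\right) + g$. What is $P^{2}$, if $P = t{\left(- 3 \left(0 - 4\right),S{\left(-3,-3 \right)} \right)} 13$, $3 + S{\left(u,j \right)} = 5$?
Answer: $43264$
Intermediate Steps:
$S{\left(u,j \right)} = 2$ ($S{\left(u,j \right)} = -3 + 5 = 2$)
$t{\left(H,g \right)} = H + 2 g$
$P = 208$ ($P = \left(- 3 \left(0 - 4\right) + 2 \cdot 2\right) 13 = \left(\left(-3\right) \left(-4\right) + 4\right) 13 = \left(12 + 4\right) 13 = 16 \cdot 13 = 208$)
$P^{2} = 208^{2} = 43264$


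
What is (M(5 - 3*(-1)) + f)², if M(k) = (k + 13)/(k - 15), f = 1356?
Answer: 1830609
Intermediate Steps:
M(k) = (13 + k)/(-15 + k)
(M(5 - 3*(-1)) + f)² = ((13 + (5 - 3*(-1)))/(-15 + (5 - 3*(-1))) + 1356)² = ((13 + (5 + 3))/(-15 + (5 + 3)) + 1356)² = ((13 + 8)/(-15 + 8) + 1356)² = (21/(-7) + 1356)² = (-⅐*21 + 1356)² = (-3 + 1356)² = 1353² = 1830609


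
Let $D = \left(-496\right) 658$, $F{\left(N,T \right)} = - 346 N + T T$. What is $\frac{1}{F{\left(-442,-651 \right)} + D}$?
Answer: $\frac{1}{250365} \approx 3.9942 \cdot 10^{-6}$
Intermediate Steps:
$F{\left(N,T \right)} = T^{2} - 346 N$ ($F{\left(N,T \right)} = - 346 N + T^{2} = T^{2} - 346 N$)
$D = -326368$
$\frac{1}{F{\left(-442,-651 \right)} + D} = \frac{1}{\left(\left(-651\right)^{2} - -152932\right) - 326368} = \frac{1}{\left(423801 + 152932\right) - 326368} = \frac{1}{576733 - 326368} = \frac{1}{250365}$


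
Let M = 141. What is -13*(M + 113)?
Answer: -3302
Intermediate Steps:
-13*(M + 113) = -13*(141 + 113) = -13*254 = -3302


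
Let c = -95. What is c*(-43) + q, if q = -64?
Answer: 4021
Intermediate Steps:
c*(-43) + q = -95*(-43) - 64 = 4085 - 64 = 4021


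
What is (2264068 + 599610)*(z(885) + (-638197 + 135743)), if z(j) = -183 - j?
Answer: -1441924873916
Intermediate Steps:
(2264068 + 599610)*(z(885) + (-638197 + 135743)) = (2264068 + 599610)*((-183 - 1*885) + (-638197 + 135743)) = 2863678*((-183 - 885) - 502454) = 2863678*(-1068 - 502454) = 2863678*(-503522) = -1441924873916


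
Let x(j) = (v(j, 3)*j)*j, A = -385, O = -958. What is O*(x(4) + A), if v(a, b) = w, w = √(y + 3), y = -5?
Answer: 368830 - 15328*I*√2 ≈ 3.6883e+5 - 21677.0*I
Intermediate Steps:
w = I*√2 (w = √(-5 + 3) = √(-2) = I*√2 ≈ 1.4142*I)
v(a, b) = I*√2
x(j) = I*√2*j² (x(j) = ((I*√2)*j)*j = (I*j*√2)*j = I*√2*j²)
O*(x(4) + A) = -958*(I*√2*4² - 385) = -958*(I*√2*16 - 385) = -958*(16*I*√2 - 385) = -958*(-385 + 16*I*√2) = 368830 - 15328*I*√2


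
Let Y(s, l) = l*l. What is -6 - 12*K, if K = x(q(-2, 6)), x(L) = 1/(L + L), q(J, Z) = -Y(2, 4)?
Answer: -45/8 ≈ -5.6250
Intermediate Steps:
Y(s, l) = l²
q(J, Z) = -16 (q(J, Z) = -1*4² = -1*16 = -16)
x(L) = 1/(2*L)
K = -1/32 (K = (½)/(-16) = (½)*(-1/16) = -1/32 ≈ -0.031250)
-6 - 12*K = -6 - 12*(-1/32) = -6 + 3/8 = -45/8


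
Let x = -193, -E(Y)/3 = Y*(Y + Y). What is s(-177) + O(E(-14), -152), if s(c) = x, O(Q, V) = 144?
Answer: -49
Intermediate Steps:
E(Y) = -6*Y² (E(Y) = -3*Y*(Y + Y) = -3*Y*2*Y = -6*Y²)
s(c) = -193
s(-177) + O(E(-14), -152) = -193 + 144 = -49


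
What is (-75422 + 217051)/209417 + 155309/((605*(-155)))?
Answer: -1749371398/1785279925 ≈ -0.97989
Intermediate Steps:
(-75422 + 217051)/209417 + 155309/((605*(-155))) = 141629*(1/209417) + 155309/(-93775) = 141629/209417 + 155309*(-1/93775) = 141629/209417 - 14119/8525 = -1749371398/1785279925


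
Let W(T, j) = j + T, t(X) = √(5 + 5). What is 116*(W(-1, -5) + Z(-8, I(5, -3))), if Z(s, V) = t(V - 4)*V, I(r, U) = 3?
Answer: -696 + 348*√10 ≈ 404.47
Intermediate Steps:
t(X) = √10
Z(s, V) = V*√10 (Z(s, V) = √10*V = V*√10)
W(T, j) = T + j
116*(W(-1, -5) + Z(-8, I(5, -3))) = 116*((-1 - 5) + 3*√10) = 116*(-6 + 3*√10) = -696 + 348*√10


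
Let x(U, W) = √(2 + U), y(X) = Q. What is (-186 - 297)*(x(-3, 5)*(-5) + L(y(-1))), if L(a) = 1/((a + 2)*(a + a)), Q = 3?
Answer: -161/10 + 2415*I ≈ -16.1 + 2415.0*I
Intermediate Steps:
y(X) = 3
L(a) = 1/(2*a*(2 + a)) (L(a) = 1/((2 + a)*(2*a)) = 1/(2*a*(2 + a)))
(-186 - 297)*(x(-3, 5)*(-5) + L(y(-1))) = (-186 - 297)*(√(2 - 3)*(-5) + (½)/(3*(2 + 3))) = -483*(√(-1)*(-5) + (½)*(⅓)/5) = -483*(I*(-5) + (½)*(⅓)*(⅕)) = -483*(-5*I + 1/30) = -483*(1/30 - 5*I) = -161/10 + 2415*I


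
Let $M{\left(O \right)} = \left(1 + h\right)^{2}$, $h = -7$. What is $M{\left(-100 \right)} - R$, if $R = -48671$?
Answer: $48707$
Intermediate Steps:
$M{\left(O \right)} = 36$ ($M{\left(O \right)} = \left(1 - 7\right)^{2} = \left(-6\right)^{2} = 36$)
$M{\left(-100 \right)} - R = 36 - -48671 = 36 + 48671 = 48707$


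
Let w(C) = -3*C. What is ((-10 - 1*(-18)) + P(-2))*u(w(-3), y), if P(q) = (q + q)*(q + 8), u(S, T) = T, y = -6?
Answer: 96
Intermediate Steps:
P(q) = 2*q*(8 + q) (P(q) = (2*q)*(8 + q) = 2*q*(8 + q))
((-10 - 1*(-18)) + P(-2))*u(w(-3), y) = ((-10 - 1*(-18)) + 2*(-2)*(8 - 2))*(-6) = ((-10 + 18) + 2*(-2)*6)*(-6) = (8 - 24)*(-6) = -16*(-6) = 96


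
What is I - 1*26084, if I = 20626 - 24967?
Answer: -30425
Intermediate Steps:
I = -4341
I - 1*26084 = -4341 - 1*26084 = -4341 - 26084 = -30425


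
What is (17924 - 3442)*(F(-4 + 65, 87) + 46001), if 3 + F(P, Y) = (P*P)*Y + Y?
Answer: 5355617384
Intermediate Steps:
F(P, Y) = -3 + Y + Y*P² (F(P, Y) = -3 + ((P*P)*Y + Y) = -3 + (P²*Y + Y) = -3 + (Y*P² + Y) = -3 + (Y + Y*P²) = -3 + Y + Y*P²)
(17924 - 3442)*(F(-4 + 65, 87) + 46001) = (17924 - 3442)*((-3 + 87 + 87*(-4 + 65)²) + 46001) = 14482*((-3 + 87 + 87*61²) + 46001) = 14482*((-3 + 87 + 87*3721) + 46001) = 14482*((-3 + 87 + 323727) + 46001) = 14482*(323811 + 46001) = 14482*369812 = 5355617384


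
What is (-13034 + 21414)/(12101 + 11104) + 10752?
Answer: 49901708/4641 ≈ 10752.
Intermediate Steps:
(-13034 + 21414)/(12101 + 11104) + 10752 = 8380/23205 + 10752 = 8380*(1/23205) + 10752 = 1676/4641 + 10752 = 49901708/4641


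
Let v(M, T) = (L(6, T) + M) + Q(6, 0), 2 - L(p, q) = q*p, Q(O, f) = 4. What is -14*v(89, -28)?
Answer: -3682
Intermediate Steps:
L(p, q) = 2 - p*q (L(p, q) = 2 - q*p = 2 - p*q)
v(M, T) = 6 + M - 6*T (v(M, T) = ((2 - 1*6*T) + M) + 4 = ((2 - 6*T) + M) + 4 = (2 + M - 6*T) + 4 = 6 + M - 6*T)
-14*v(89, -28) = -14*(6 + 89 - 6*(-28)) = -14*(6 + 89 + 168) = -14*263 = -3682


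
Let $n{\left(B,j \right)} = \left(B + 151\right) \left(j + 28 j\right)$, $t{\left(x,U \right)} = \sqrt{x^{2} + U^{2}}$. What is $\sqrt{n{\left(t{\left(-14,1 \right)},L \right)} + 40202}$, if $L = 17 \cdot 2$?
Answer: $\sqrt{189088 + 986 \sqrt{197}} \approx 450.47$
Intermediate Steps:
$t{\left(x,U \right)} = \sqrt{U^{2} + x^{2}}$
$L = 34$
$n{\left(B,j \right)} = 29 j \left(151 + B\right)$ ($n{\left(B,j \right)} = \left(151 + B\right) 29 j = 29 j \left(151 + B\right)$)
$\sqrt{n{\left(t{\left(-14,1 \right)},L \right)} + 40202} = \sqrt{29 \cdot 34 \left(151 + \sqrt{1^{2} + \left(-14\right)^{2}}\right) + 40202} = \sqrt{29 \cdot 34 \left(151 + \sqrt{1 + 196}\right) + 40202} = \sqrt{29 \cdot 34 \left(151 + \sqrt{197}\right) + 40202} = \sqrt{\left(148886 + 986 \sqrt{197}\right) + 40202} = \sqrt{189088 + 986 \sqrt{197}}$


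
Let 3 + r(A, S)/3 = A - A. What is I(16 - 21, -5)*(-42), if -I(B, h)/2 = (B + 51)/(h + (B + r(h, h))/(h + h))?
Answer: -3220/3 ≈ -1073.3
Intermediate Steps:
r(A, S) = -9 (r(A, S) = -9 + 3*(A - A) = -9 + 3*0 = -9 + 0 = -9)
I(B, h) = -2*(51 + B)/(h + (-9 + B)/(2*h)) (I(B, h) = -2*(B + 51)/(h + (B - 9)/(h + h)) = -2*(51 + B)/(h + (-9 + B)/((2*h))) = -2*(51 + B)/(h + (-9 + B)*(1/(2*h))) = -2*(51 + B)/(h + (-9 + B)/(2*h)))
I(16 - 21, -5)*(-42) = -4*(-5)*(51 + (16 - 21))/(-9 + (16 - 21) + 2*(-5)**2)*(-42) = -4*(-5)*(51 - 5)/(-9 - 5 + 2*25)*(-42) = -4*(-5)*46/(-9 - 5 + 50)*(-42) = -4*(-5)*46/36*(-42) = -4*(-5)*1/36*46*(-42) = (230/9)*(-42) = -3220/3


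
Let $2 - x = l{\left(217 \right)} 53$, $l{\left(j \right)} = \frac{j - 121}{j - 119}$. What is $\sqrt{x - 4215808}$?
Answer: $\frac{i \sqrt{206577038}}{7} \approx 2053.3 i$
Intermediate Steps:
$l{\left(j \right)} = \frac{-121 + j}{-119 + j}$
$x = - \frac{2446}{49}$ ($x = 2 - \frac{-121 + 217}{-119 + 217} \cdot 53 = 2 - \frac{1}{98} \cdot 96 \cdot 53 = 2 - \frac{48}{49} \cdot 53 = 2 - \frac{2544}{49} = - \frac{2446}{49} \approx -49.918$)
$\sqrt{x - 4215808} = \sqrt{- \frac{2446}{49} - 4215808} = \sqrt{- \frac{206577038}{49}} = \frac{i \sqrt{206577038}}{7}$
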